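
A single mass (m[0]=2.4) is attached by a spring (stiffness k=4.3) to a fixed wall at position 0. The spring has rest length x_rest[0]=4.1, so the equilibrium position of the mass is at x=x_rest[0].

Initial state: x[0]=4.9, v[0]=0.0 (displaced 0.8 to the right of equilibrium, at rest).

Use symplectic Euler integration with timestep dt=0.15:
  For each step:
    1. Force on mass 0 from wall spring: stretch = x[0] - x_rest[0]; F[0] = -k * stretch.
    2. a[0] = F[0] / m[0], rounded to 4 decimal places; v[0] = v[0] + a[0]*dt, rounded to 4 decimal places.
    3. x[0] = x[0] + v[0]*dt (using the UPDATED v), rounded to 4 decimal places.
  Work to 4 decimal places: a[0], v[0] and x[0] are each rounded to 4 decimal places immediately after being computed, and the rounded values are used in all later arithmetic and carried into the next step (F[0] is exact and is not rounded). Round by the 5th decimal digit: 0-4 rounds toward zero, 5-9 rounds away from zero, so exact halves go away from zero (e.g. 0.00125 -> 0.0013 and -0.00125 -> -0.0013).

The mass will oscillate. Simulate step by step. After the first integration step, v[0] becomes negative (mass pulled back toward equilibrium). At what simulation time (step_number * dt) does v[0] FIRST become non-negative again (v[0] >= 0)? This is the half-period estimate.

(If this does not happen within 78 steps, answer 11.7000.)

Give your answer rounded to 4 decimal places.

Answer: 2.4000

Derivation:
Step 0: x=[4.9000] v=[0.0000]
Step 1: x=[4.8678] v=[-0.2150]
Step 2: x=[4.8046] v=[-0.4213]
Step 3: x=[4.7130] v=[-0.6107]
Step 4: x=[4.5967] v=[-0.7754]
Step 5: x=[4.4604] v=[-0.9089]
Step 6: x=[4.3095] v=[-1.0058]
Step 7: x=[4.1502] v=[-1.0621]
Step 8: x=[3.9889] v=[-1.0756]
Step 9: x=[3.8320] v=[-1.0457]
Step 10: x=[3.6859] v=[-0.9737]
Step 11: x=[3.5565] v=[-0.8624]
Step 12: x=[3.4491] v=[-0.7163]
Step 13: x=[3.3679] v=[-0.5414]
Step 14: x=[3.3162] v=[-0.3446]
Step 15: x=[3.2961] v=[-0.1340]
Step 16: x=[3.3084] v=[0.0820]
First v>=0 after going negative at step 16, time=2.4000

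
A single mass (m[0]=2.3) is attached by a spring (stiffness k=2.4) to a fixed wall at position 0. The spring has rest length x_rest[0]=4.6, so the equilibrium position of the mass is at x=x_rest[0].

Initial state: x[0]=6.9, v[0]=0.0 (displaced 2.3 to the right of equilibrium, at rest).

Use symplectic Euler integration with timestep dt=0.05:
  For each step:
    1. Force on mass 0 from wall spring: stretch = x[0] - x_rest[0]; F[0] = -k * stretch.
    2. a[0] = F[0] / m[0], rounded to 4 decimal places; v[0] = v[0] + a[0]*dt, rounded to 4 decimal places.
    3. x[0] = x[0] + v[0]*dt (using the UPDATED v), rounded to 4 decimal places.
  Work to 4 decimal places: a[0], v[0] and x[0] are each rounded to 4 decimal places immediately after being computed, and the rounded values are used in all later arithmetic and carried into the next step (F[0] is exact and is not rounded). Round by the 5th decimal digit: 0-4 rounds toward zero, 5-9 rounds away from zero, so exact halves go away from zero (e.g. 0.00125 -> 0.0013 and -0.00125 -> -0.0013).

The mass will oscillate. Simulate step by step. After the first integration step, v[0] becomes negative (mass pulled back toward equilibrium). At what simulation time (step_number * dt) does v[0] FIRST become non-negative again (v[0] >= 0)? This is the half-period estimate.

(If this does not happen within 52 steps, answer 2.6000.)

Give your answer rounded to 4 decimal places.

Answer: 2.6000

Derivation:
Step 0: x=[6.9000] v=[0.0000]
Step 1: x=[6.8940] v=[-0.1200]
Step 2: x=[6.8820] v=[-0.2397]
Step 3: x=[6.8641] v=[-0.3588]
Step 4: x=[6.8403] v=[-0.4769]
Step 5: x=[6.8106] v=[-0.5938]
Step 6: x=[6.7751] v=[-0.7091]
Step 7: x=[6.7340] v=[-0.8226]
Step 8: x=[6.6873] v=[-0.9339]
Step 9: x=[6.6352] v=[-1.0428]
Step 10: x=[6.5778] v=[-1.1490]
Step 11: x=[6.5152] v=[-1.2522]
Step 12: x=[6.4476] v=[-1.3521]
Step 13: x=[6.3752] v=[-1.4485]
Step 14: x=[6.2981] v=[-1.5411]
Step 15: x=[6.2166] v=[-1.6297]
Step 16: x=[6.1309] v=[-1.7140]
Step 17: x=[6.0412] v=[-1.7939]
Step 18: x=[5.9477] v=[-1.8691]
Step 19: x=[5.8507] v=[-1.9394]
Step 20: x=[5.7505] v=[-2.0047]
Step 21: x=[5.6473] v=[-2.0647]
Step 22: x=[5.5413] v=[-2.1193]
Step 23: x=[5.4329] v=[-2.1684]
Step 24: x=[5.3223] v=[-2.2119]
Step 25: x=[5.2098] v=[-2.2496]
Step 26: x=[5.0957] v=[-2.2814]
Step 27: x=[4.9803] v=[-2.3073]
Step 28: x=[4.8639] v=[-2.3271]
Step 29: x=[4.7469] v=[-2.3409]
Step 30: x=[4.6295] v=[-2.3486]
Step 31: x=[4.5120] v=[-2.3501]
Step 32: x=[4.3947] v=[-2.3455]
Step 33: x=[4.2780] v=[-2.3348]
Step 34: x=[4.1621] v=[-2.3180]
Step 35: x=[4.0473] v=[-2.2952]
Step 36: x=[3.9340] v=[-2.2664]
Step 37: x=[3.8224] v=[-2.2317]
Step 38: x=[3.7128] v=[-2.1911]
Step 39: x=[3.6056] v=[-2.1448]
Step 40: x=[3.5010] v=[-2.0929]
Step 41: x=[3.3992] v=[-2.0356]
Step 42: x=[3.3006] v=[-1.9730]
Step 43: x=[3.2053] v=[-1.9052]
Step 44: x=[3.1137] v=[-1.8324]
Step 45: x=[3.0260] v=[-1.7549]
Step 46: x=[2.9424] v=[-1.6728]
Step 47: x=[2.8631] v=[-1.5863]
Step 48: x=[2.7883] v=[-1.4957]
Step 49: x=[2.7182] v=[-1.4012]
Step 50: x=[2.6531] v=[-1.3030]
Step 51: x=[2.5930] v=[-1.2014]
Step 52: x=[2.5382] v=[-1.0967]
v[0] did not become non-negative within 52 steps; using fallback time=2.6000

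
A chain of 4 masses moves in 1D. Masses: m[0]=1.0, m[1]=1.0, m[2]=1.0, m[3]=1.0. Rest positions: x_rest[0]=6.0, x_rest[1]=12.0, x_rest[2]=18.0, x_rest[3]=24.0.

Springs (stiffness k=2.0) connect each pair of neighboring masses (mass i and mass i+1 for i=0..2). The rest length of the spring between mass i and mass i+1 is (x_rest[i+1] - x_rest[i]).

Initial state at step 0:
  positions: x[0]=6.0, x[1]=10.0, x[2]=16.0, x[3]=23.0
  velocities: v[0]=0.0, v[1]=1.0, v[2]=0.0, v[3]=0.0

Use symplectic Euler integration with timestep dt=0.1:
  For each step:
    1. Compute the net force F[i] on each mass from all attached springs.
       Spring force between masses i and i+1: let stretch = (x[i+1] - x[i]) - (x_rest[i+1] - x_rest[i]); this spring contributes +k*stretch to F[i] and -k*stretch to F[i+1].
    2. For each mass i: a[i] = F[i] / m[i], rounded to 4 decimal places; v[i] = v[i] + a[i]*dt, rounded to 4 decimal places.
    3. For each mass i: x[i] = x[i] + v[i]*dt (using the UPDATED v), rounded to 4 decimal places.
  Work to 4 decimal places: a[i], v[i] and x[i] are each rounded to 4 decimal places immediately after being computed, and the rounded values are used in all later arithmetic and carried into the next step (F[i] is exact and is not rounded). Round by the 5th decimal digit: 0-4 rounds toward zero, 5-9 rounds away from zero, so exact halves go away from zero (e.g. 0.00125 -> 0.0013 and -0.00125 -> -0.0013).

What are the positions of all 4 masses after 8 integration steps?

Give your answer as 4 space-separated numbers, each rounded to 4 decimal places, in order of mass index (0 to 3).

Answer: 5.0045 11.5849 16.7646 22.4460

Derivation:
Step 0: x=[6.0000 10.0000 16.0000 23.0000] v=[0.0000 1.0000 0.0000 0.0000]
Step 1: x=[5.9600 10.1400 16.0200 22.9800] v=[-0.4000 1.4000 0.2000 -0.2000]
Step 2: x=[5.8836 10.3140 16.0616 22.9408] v=[-0.7640 1.7400 0.4160 -0.3920]
Step 3: x=[5.7758 10.5143 16.1258 22.8840] v=[-1.0779 2.0034 0.6423 -0.5678]
Step 4: x=[5.6428 10.7321 16.2130 22.8121] v=[-1.3302 2.1780 0.8716 -0.7194]
Step 5: x=[5.4916 10.9577 16.3225 22.7282] v=[-1.5123 2.2563 1.0952 -0.8392]
Step 6: x=[5.3297 11.1813 16.4528 22.6362] v=[-1.6191 2.2360 1.3034 -0.9203]
Step 7: x=[5.1648 11.3933 16.6014 22.5405] v=[-1.6488 2.1200 1.4858 -0.9570]
Step 8: x=[5.0045 11.5849 16.7646 22.4460] v=[-1.6031 1.9159 1.6320 -0.9448]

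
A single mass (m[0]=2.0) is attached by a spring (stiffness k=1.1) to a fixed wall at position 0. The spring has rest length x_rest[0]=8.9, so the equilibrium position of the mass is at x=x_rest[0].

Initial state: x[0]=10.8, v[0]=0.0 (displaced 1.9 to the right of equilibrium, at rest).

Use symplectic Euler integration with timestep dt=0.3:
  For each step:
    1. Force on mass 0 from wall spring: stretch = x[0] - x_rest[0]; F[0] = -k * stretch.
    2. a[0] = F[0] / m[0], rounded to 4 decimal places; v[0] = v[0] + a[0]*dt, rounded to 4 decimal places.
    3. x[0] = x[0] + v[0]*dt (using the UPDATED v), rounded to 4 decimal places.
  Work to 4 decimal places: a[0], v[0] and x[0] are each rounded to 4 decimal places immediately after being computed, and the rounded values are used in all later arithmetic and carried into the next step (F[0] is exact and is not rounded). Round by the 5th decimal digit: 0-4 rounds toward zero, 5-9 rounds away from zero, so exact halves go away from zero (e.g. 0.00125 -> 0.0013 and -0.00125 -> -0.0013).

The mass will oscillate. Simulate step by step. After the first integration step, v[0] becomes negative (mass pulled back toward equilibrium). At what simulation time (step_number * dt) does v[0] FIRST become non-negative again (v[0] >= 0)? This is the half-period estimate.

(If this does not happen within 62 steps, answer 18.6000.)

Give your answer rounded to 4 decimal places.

Answer: 4.5000

Derivation:
Step 0: x=[10.8000] v=[0.0000]
Step 1: x=[10.7060] v=[-0.3135]
Step 2: x=[10.5226] v=[-0.6115]
Step 3: x=[10.2588] v=[-0.8792]
Step 4: x=[9.9278] v=[-1.1034]
Step 5: x=[9.5459] v=[-1.2730]
Step 6: x=[9.1320] v=[-1.3796]
Step 7: x=[8.7066] v=[-1.4179]
Step 8: x=[8.2908] v=[-1.3860]
Step 9: x=[7.9052] v=[-1.2855]
Step 10: x=[7.5688] v=[-1.1214]
Step 11: x=[7.2983] v=[-0.9017]
Step 12: x=[7.1071] v=[-0.6374]
Step 13: x=[7.0046] v=[-0.3416]
Step 14: x=[6.9959] v=[-0.0289]
Step 15: x=[7.0815] v=[0.2853]
First v>=0 after going negative at step 15, time=4.5000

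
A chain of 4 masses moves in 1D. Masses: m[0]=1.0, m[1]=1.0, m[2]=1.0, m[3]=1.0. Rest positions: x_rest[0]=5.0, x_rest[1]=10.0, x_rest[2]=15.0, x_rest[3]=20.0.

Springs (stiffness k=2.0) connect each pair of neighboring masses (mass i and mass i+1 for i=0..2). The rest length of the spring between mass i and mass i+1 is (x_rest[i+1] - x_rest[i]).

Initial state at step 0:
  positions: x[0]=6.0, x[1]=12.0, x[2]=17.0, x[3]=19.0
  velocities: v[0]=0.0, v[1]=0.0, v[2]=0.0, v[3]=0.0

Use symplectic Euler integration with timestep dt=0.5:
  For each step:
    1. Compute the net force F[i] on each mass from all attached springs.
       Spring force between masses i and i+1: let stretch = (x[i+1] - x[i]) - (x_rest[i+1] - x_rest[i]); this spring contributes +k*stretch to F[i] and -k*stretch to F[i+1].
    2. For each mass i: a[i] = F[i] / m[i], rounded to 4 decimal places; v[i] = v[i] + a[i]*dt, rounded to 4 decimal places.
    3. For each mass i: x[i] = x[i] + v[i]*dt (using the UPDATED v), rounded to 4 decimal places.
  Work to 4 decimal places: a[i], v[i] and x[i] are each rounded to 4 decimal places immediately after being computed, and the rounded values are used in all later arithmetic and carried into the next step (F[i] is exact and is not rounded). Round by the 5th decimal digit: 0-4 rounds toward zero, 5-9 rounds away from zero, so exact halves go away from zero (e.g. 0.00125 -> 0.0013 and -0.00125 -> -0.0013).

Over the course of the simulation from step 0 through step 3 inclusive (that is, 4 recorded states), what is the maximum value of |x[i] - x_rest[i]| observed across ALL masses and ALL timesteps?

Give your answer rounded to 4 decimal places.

Answer: 2.2500

Derivation:
Step 0: x=[6.0000 12.0000 17.0000 19.0000] v=[0.0000 0.0000 0.0000 0.0000]
Step 1: x=[6.5000 11.5000 15.5000 20.5000] v=[1.0000 -1.0000 -3.0000 3.0000]
Step 2: x=[7.0000 10.5000 14.5000 22.0000] v=[1.0000 -2.0000 -2.0000 3.0000]
Step 3: x=[6.7500 9.7500 15.2500 22.2500] v=[-0.5000 -1.5000 1.5000 0.5000]
Max displacement = 2.2500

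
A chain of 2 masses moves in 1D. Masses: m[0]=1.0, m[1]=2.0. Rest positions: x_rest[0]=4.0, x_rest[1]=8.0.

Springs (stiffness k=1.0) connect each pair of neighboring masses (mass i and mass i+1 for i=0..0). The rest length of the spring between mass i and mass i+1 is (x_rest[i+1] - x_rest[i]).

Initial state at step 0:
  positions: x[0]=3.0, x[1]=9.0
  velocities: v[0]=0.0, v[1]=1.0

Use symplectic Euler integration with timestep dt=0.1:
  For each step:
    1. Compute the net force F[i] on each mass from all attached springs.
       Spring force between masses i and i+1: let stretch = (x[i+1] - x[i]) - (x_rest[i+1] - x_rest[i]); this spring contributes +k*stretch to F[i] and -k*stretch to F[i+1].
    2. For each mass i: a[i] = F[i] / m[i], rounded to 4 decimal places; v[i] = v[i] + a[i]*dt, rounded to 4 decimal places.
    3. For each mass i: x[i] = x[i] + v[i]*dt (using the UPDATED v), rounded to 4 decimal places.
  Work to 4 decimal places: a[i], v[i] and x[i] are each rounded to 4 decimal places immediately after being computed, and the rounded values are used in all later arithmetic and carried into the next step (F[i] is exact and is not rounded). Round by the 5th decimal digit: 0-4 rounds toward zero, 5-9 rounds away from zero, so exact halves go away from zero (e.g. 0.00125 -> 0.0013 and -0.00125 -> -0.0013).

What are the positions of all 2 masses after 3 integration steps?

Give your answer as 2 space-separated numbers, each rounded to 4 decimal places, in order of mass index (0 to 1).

Answer: 3.1225 9.2388

Derivation:
Step 0: x=[3.0000 9.0000] v=[0.0000 1.0000]
Step 1: x=[3.0200 9.0900] v=[0.2000 0.9000]
Step 2: x=[3.0607 9.1697] v=[0.4070 0.7965]
Step 3: x=[3.1225 9.2388] v=[0.6179 0.6911]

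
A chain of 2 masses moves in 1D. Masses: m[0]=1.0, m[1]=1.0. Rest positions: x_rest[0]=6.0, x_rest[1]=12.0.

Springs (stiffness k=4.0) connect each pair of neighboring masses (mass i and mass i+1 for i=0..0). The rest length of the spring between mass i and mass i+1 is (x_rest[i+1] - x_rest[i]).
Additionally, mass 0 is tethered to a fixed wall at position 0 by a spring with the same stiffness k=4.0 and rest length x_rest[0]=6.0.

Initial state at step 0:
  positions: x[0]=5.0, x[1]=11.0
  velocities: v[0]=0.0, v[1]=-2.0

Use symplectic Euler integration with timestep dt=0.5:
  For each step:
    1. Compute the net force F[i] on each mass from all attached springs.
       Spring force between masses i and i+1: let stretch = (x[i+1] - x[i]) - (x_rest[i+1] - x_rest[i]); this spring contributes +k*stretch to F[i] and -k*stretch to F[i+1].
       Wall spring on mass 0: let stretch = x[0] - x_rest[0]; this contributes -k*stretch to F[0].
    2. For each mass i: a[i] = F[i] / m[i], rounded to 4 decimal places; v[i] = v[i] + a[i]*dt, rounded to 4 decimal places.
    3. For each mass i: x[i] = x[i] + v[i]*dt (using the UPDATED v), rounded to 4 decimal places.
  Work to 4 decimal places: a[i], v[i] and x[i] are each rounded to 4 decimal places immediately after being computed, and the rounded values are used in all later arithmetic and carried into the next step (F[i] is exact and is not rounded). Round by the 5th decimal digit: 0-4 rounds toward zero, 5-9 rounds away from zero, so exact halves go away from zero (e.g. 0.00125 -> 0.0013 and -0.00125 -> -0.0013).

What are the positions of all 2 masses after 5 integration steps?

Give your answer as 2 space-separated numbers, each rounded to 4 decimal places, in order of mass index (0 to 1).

Answer: 7.0000 13.0000

Derivation:
Step 0: x=[5.0000 11.0000] v=[0.0000 -2.0000]
Step 1: x=[6.0000 10.0000] v=[2.0000 -2.0000]
Step 2: x=[5.0000 11.0000] v=[-2.0000 2.0000]
Step 3: x=[5.0000 12.0000] v=[0.0000 2.0000]
Step 4: x=[7.0000 12.0000] v=[4.0000 0.0000]
Step 5: x=[7.0000 13.0000] v=[0.0000 2.0000]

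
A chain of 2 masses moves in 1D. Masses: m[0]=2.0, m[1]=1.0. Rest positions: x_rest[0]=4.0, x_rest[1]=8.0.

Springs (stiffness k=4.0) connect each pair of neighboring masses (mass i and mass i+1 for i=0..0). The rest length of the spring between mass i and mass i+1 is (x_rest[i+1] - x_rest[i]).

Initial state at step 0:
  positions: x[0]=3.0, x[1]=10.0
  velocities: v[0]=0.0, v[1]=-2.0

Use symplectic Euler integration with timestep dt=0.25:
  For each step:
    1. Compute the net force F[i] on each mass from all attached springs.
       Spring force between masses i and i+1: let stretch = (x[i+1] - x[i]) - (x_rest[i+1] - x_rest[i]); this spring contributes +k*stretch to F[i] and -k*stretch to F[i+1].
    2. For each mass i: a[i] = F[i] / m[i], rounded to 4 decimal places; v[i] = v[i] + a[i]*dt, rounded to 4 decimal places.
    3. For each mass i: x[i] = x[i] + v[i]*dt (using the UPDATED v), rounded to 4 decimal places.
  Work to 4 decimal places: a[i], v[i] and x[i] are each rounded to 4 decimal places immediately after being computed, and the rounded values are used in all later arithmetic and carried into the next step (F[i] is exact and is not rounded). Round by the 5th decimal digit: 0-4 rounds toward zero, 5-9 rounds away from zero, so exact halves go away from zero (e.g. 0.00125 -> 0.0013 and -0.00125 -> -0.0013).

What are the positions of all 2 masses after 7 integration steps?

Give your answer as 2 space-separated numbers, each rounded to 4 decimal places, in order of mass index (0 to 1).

Step 0: x=[3.0000 10.0000] v=[0.0000 -2.0000]
Step 1: x=[3.3750 8.7500] v=[1.5000 -5.0000]
Step 2: x=[3.9219 7.1563] v=[2.1875 -6.3750]
Step 3: x=[4.3731 5.7540] v=[1.8047 -5.6094]
Step 4: x=[4.4969 5.0064] v=[0.4952 -2.9903]
Step 5: x=[4.1844 5.1315] v=[-1.2501 0.5002]
Step 6: x=[3.4903 6.0198] v=[-2.7766 3.5531]
Step 7: x=[2.6123 7.2757] v=[-3.5119 5.0236]

Answer: 2.6123 7.2757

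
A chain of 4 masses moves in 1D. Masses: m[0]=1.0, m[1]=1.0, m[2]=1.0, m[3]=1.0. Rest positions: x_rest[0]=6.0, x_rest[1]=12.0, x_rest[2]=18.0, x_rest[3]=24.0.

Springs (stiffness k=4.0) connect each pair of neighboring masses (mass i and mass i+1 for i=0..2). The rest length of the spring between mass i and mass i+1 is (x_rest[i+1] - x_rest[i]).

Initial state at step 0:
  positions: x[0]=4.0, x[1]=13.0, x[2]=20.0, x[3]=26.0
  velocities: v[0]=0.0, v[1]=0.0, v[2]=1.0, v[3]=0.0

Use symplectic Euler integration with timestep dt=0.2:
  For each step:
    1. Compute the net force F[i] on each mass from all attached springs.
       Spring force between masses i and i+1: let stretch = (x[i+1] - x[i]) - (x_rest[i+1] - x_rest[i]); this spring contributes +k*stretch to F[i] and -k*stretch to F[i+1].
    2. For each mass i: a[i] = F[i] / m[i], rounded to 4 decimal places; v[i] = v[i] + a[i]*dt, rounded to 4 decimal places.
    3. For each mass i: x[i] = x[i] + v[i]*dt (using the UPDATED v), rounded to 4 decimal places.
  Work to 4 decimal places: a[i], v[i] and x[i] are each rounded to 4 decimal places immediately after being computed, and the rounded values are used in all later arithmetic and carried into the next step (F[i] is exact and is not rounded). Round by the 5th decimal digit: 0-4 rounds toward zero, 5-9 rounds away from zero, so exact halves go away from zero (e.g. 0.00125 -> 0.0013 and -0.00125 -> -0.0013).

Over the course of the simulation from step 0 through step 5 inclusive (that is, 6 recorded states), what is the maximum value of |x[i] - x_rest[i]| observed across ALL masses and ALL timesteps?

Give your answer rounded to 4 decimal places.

Step 0: x=[4.0000 13.0000 20.0000 26.0000] v=[0.0000 0.0000 1.0000 0.0000]
Step 1: x=[4.4800 12.6800 20.0400 26.0000] v=[2.4000 -1.6000 0.2000 0.0000]
Step 2: x=[5.3120 12.2256 19.8560 26.0064] v=[4.1600 -2.2720 -0.9200 0.0320]
Step 3: x=[6.2902 11.8859 19.4352 25.9887] v=[4.8909 -1.6986 -2.1040 -0.0883]
Step 4: x=[7.2037 11.8588 18.8551 25.8825] v=[4.5675 -0.1357 -2.9006 -0.5311]
Step 5: x=[7.9020 12.2063 18.2800 25.6119] v=[3.4916 1.7373 -2.8757 -1.3530]
Max displacement = 2.0400

Answer: 2.0400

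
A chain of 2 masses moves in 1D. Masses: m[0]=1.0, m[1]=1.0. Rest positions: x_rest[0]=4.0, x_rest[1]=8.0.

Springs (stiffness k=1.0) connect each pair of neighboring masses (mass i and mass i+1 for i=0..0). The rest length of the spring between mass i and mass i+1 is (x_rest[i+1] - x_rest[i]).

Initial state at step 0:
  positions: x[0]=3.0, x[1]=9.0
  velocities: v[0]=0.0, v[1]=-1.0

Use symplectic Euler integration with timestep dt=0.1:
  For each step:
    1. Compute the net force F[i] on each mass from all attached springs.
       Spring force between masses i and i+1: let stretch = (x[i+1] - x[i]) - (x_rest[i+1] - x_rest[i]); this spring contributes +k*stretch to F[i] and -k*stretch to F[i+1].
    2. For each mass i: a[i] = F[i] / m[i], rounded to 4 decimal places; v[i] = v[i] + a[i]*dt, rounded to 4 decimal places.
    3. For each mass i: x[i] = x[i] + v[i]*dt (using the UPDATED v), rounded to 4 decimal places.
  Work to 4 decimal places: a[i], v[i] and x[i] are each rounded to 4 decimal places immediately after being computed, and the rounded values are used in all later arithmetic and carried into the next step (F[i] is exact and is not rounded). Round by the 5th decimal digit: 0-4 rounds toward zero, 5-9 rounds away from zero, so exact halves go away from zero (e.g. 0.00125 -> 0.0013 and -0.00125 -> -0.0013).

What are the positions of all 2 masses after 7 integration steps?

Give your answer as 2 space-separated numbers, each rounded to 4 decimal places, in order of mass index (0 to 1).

Answer: 3.4578 7.8423

Derivation:
Step 0: x=[3.0000 9.0000] v=[0.0000 -1.0000]
Step 1: x=[3.0200 8.8800] v=[0.2000 -1.2000]
Step 2: x=[3.0586 8.7414] v=[0.3860 -1.3860]
Step 3: x=[3.1140 8.5860] v=[0.5543 -1.5543]
Step 4: x=[3.1842 8.4159] v=[0.7015 -1.7015]
Step 5: x=[3.2667 8.2334] v=[0.8247 -1.8247]
Step 6: x=[3.3588 8.0413] v=[0.9214 -1.9214]
Step 7: x=[3.4578 7.8423] v=[0.9897 -1.9897]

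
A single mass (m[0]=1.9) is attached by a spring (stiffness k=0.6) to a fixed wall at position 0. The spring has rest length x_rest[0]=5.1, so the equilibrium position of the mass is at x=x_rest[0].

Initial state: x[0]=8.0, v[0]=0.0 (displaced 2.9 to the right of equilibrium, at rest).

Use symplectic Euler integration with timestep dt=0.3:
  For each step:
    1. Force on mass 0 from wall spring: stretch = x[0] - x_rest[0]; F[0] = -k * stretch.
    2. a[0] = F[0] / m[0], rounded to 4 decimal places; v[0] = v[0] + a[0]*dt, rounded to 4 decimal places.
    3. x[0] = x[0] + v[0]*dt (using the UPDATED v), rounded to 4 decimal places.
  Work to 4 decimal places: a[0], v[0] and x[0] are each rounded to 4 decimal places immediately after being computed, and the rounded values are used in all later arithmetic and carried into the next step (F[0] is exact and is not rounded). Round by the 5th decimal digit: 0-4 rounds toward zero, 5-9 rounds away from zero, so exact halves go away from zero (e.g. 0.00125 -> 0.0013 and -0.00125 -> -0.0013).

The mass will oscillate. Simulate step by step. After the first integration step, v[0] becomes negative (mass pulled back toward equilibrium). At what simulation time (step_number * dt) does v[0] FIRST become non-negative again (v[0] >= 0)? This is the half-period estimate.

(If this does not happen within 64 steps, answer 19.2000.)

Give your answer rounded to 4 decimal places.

Answer: 5.7000

Derivation:
Step 0: x=[8.0000] v=[0.0000]
Step 1: x=[7.9176] v=[-0.2747]
Step 2: x=[7.7551] v=[-0.5416]
Step 3: x=[7.5171] v=[-0.7932]
Step 4: x=[7.2104] v=[-1.0222]
Step 5: x=[6.8438] v=[-1.2221]
Step 6: x=[6.4276] v=[-1.3873]
Step 7: x=[5.9737] v=[-1.5131]
Step 8: x=[5.4949] v=[-1.5959]
Step 9: x=[5.0049] v=[-1.6333]
Step 10: x=[4.5176] v=[-1.6243]
Step 11: x=[4.0469] v=[-1.5691]
Step 12: x=[3.6061] v=[-1.4693]
Step 13: x=[3.2078] v=[-1.3278]
Step 14: x=[2.8632] v=[-1.1486]
Step 15: x=[2.5822] v=[-0.9367]
Step 16: x=[2.3727] v=[-0.6982]
Step 17: x=[2.2408] v=[-0.4398]
Step 18: x=[2.1901] v=[-0.1689]
Step 19: x=[2.2221] v=[0.1068]
First v>=0 after going negative at step 19, time=5.7000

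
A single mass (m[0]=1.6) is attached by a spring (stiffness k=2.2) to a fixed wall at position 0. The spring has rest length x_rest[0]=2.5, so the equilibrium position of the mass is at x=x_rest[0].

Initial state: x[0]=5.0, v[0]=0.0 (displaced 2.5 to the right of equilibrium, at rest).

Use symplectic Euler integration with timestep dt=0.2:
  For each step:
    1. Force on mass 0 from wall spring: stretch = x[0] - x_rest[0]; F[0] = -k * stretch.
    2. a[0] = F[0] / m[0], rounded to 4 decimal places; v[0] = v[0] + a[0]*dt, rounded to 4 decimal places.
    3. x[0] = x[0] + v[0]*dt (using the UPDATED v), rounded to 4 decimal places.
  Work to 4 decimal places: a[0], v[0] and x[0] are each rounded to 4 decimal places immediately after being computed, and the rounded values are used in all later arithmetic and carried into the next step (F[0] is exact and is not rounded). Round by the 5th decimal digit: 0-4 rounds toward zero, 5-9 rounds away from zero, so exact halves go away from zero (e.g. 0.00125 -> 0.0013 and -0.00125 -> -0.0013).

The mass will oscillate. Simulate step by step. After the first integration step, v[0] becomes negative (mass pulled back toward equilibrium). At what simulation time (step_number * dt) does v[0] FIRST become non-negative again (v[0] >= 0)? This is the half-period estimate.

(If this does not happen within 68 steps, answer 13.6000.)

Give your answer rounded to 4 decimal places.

Answer: 2.8000

Derivation:
Step 0: x=[5.0000] v=[0.0000]
Step 1: x=[4.8625] v=[-0.6875]
Step 2: x=[4.5951] v=[-1.3372]
Step 3: x=[4.2124] v=[-1.9134]
Step 4: x=[3.7355] v=[-2.3843]
Step 5: x=[3.1907] v=[-2.7241]
Step 6: x=[2.6079] v=[-2.9140]
Step 7: x=[2.0192] v=[-2.9437]
Step 8: x=[1.4569] v=[-2.8115]
Step 9: x=[0.9520] v=[-2.5246]
Step 10: x=[0.5322] v=[-2.0989]
Step 11: x=[0.2206] v=[-1.5578]
Step 12: x=[0.0344] v=[-0.9310]
Step 13: x=[-0.0162] v=[-0.2530]
Step 14: x=[0.0716] v=[0.4390]
First v>=0 after going negative at step 14, time=2.8000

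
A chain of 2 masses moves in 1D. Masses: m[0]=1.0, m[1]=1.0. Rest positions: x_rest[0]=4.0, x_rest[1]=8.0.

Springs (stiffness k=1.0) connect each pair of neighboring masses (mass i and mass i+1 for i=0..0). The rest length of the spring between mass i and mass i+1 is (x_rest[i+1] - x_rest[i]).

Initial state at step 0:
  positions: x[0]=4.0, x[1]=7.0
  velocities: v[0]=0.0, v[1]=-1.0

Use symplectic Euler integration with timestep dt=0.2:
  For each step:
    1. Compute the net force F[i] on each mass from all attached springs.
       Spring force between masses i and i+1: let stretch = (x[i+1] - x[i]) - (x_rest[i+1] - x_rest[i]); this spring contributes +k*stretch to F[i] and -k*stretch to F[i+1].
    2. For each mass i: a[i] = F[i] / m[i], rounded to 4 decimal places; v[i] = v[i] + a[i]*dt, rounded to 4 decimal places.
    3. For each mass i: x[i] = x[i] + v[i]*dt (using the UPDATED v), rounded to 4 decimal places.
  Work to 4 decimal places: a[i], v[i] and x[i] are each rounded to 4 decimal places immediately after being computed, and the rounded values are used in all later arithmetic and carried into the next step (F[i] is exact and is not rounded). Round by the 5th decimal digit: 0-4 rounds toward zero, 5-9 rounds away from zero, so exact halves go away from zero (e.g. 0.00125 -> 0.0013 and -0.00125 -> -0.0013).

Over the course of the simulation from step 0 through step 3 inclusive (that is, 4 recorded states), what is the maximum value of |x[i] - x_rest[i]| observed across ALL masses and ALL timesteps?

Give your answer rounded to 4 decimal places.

Answer: 1.3444

Derivation:
Step 0: x=[4.0000 7.0000] v=[0.0000 -1.0000]
Step 1: x=[3.9600 6.8400] v=[-0.2000 -0.8000]
Step 2: x=[3.8752 6.7248] v=[-0.4240 -0.5760]
Step 3: x=[3.7444 6.6556] v=[-0.6541 -0.3459]
Max displacement = 1.3444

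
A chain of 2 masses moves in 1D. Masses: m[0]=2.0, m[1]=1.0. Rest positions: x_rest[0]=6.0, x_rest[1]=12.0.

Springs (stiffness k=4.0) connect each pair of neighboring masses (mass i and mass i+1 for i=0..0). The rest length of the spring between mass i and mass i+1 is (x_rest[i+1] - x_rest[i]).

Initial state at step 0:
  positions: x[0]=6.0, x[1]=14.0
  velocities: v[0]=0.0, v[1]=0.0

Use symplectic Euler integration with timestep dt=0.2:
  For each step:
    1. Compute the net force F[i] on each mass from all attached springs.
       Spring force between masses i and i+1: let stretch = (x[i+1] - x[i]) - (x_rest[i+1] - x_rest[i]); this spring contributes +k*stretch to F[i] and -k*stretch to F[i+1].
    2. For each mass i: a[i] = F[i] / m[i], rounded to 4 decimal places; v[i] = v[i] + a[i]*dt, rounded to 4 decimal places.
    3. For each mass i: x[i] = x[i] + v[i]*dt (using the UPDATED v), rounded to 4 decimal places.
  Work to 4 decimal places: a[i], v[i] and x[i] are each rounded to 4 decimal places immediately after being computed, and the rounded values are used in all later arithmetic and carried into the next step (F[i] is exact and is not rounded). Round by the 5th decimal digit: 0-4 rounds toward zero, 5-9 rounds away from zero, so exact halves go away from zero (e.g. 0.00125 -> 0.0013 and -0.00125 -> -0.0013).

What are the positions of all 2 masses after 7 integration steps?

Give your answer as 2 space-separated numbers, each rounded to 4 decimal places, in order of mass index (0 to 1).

Answer: 7.2455 11.5091

Derivation:
Step 0: x=[6.0000 14.0000] v=[0.0000 0.0000]
Step 1: x=[6.1600 13.6800] v=[0.8000 -1.6000]
Step 2: x=[6.4416 13.1168] v=[1.4080 -2.8160]
Step 3: x=[6.7772 12.4456] v=[1.6781 -3.3562]
Step 4: x=[7.0863 11.8274] v=[1.5455 -3.0909]
Step 5: x=[7.2947 11.4106] v=[1.0419 -2.0838]
Step 6: x=[7.3524 11.2953] v=[0.2883 -0.5765]
Step 7: x=[7.2455 11.5091] v=[-0.5345 1.0692]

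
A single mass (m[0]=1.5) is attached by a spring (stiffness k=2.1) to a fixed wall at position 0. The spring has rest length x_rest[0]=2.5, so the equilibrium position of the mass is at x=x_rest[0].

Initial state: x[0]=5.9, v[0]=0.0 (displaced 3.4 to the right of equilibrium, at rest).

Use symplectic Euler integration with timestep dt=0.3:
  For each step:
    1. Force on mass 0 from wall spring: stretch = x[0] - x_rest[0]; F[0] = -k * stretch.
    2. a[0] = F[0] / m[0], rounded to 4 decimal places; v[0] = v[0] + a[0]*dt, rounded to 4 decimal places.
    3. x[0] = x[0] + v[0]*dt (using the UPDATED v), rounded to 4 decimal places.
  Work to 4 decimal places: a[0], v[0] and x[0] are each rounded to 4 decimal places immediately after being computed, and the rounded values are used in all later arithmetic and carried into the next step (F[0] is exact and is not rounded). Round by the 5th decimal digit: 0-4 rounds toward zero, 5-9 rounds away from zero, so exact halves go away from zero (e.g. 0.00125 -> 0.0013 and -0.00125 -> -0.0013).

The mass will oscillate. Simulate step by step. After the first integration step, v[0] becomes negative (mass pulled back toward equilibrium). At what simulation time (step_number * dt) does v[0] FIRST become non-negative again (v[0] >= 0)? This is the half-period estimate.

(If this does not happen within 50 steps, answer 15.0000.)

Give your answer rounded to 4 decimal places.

Answer: 2.7000

Derivation:
Step 0: x=[5.9000] v=[0.0000]
Step 1: x=[5.4716] v=[-1.4280]
Step 2: x=[4.6688] v=[-2.6761]
Step 3: x=[3.5927] v=[-3.5870]
Step 4: x=[2.3789] v=[-4.0459]
Step 5: x=[1.1804] v=[-3.9951]
Step 6: x=[0.1481] v=[-3.4409]
Step 7: x=[-0.5878] v=[-2.4531]
Step 8: x=[-0.9347] v=[-1.1562]
Step 9: x=[-0.8488] v=[0.2864]
First v>=0 after going negative at step 9, time=2.7000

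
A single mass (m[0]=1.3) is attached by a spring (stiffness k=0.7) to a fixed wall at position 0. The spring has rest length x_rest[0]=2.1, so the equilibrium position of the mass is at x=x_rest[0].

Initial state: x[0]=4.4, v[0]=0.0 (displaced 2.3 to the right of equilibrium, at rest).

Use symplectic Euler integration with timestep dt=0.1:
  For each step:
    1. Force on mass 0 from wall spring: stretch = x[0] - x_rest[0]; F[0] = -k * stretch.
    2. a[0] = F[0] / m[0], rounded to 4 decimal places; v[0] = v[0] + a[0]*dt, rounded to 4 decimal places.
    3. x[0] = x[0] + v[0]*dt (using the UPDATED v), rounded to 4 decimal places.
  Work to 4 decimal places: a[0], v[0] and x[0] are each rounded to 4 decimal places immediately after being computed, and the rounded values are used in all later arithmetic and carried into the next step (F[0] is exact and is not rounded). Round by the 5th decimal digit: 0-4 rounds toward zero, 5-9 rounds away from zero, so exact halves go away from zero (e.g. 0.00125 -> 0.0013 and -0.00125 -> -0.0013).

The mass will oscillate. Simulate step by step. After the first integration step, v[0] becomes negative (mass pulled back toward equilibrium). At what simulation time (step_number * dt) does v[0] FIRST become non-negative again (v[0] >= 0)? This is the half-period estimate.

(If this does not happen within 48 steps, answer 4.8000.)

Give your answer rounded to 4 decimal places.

Answer: 4.3000

Derivation:
Step 0: x=[4.4000] v=[0.0000]
Step 1: x=[4.3876] v=[-0.1239]
Step 2: x=[4.3629] v=[-0.2471]
Step 3: x=[4.3260] v=[-0.3690]
Step 4: x=[4.2771] v=[-0.4889]
Step 5: x=[4.2165] v=[-0.6061]
Step 6: x=[4.1445] v=[-0.7201]
Step 7: x=[4.0615] v=[-0.8302]
Step 8: x=[3.9679] v=[-0.9358]
Step 9: x=[3.8643] v=[-1.0364]
Step 10: x=[3.7512] v=[-1.1314]
Step 11: x=[3.6292] v=[-1.2203]
Step 12: x=[3.4989] v=[-1.3026]
Step 13: x=[3.3611] v=[-1.3779]
Step 14: x=[3.2165] v=[-1.4458]
Step 15: x=[3.0659] v=[-1.5059]
Step 16: x=[2.9101] v=[-1.5579]
Step 17: x=[2.7500] v=[-1.6015]
Step 18: x=[2.5864] v=[-1.6365]
Step 19: x=[2.4201] v=[-1.6627]
Step 20: x=[2.2521] v=[-1.6799]
Step 21: x=[2.0833] v=[-1.6881]
Step 22: x=[1.9146] v=[-1.6872]
Step 23: x=[1.7469] v=[-1.6772]
Step 24: x=[1.5811] v=[-1.6582]
Step 25: x=[1.4181] v=[-1.6303]
Step 26: x=[1.2587] v=[-1.5936]
Step 27: x=[1.1039] v=[-1.5483]
Step 28: x=[0.9544] v=[-1.4947]
Step 29: x=[0.8111] v=[-1.4330]
Step 30: x=[0.6747] v=[-1.3636]
Step 31: x=[0.5460] v=[-1.2869]
Step 32: x=[0.4257] v=[-1.2032]
Step 33: x=[0.3144] v=[-1.1131]
Step 34: x=[0.2127] v=[-1.0170]
Step 35: x=[0.1212] v=[-0.9154]
Step 36: x=[0.0403] v=[-0.8089]
Step 37: x=[-0.0295] v=[-0.6980]
Step 38: x=[-0.0878] v=[-0.5833]
Step 39: x=[-0.1344] v=[-0.4655]
Step 40: x=[-0.1689] v=[-0.3452]
Step 41: x=[-0.1912] v=[-0.2230]
Step 42: x=[-0.2012] v=[-0.0996]
Step 43: x=[-0.1988] v=[0.0243]
First v>=0 after going negative at step 43, time=4.3000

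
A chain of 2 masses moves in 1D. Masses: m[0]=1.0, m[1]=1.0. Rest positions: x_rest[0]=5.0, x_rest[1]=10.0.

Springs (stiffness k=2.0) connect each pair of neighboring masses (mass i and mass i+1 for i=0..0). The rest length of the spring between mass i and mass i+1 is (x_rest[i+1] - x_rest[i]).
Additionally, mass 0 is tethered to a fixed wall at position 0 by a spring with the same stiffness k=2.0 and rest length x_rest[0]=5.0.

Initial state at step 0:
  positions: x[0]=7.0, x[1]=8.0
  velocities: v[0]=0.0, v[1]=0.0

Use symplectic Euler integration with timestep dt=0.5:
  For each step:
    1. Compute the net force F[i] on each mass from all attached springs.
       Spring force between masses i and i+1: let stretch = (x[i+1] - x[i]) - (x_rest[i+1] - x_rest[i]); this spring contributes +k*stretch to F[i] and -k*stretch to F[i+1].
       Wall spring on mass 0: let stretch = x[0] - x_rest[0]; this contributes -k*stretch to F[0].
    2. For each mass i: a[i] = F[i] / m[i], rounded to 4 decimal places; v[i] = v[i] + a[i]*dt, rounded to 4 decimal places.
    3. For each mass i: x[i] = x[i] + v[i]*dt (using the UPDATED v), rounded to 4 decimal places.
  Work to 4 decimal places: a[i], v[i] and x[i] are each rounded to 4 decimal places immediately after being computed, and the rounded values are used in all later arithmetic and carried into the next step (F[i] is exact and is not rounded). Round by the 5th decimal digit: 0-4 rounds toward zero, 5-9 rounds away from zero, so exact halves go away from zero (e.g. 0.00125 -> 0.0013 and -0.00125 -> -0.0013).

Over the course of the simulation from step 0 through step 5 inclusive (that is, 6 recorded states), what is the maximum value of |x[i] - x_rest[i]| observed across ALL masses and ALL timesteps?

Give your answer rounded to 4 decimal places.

Answer: 3.0000

Derivation:
Step 0: x=[7.0000 8.0000] v=[0.0000 0.0000]
Step 1: x=[4.0000 10.0000] v=[-6.0000 4.0000]
Step 2: x=[2.0000 11.5000] v=[-4.0000 3.0000]
Step 3: x=[3.7500 10.7500] v=[3.5000 -1.5000]
Step 4: x=[7.1250 9.0000] v=[6.7500 -3.5000]
Step 5: x=[7.8750 8.8125] v=[1.5000 -0.3750]
Max displacement = 3.0000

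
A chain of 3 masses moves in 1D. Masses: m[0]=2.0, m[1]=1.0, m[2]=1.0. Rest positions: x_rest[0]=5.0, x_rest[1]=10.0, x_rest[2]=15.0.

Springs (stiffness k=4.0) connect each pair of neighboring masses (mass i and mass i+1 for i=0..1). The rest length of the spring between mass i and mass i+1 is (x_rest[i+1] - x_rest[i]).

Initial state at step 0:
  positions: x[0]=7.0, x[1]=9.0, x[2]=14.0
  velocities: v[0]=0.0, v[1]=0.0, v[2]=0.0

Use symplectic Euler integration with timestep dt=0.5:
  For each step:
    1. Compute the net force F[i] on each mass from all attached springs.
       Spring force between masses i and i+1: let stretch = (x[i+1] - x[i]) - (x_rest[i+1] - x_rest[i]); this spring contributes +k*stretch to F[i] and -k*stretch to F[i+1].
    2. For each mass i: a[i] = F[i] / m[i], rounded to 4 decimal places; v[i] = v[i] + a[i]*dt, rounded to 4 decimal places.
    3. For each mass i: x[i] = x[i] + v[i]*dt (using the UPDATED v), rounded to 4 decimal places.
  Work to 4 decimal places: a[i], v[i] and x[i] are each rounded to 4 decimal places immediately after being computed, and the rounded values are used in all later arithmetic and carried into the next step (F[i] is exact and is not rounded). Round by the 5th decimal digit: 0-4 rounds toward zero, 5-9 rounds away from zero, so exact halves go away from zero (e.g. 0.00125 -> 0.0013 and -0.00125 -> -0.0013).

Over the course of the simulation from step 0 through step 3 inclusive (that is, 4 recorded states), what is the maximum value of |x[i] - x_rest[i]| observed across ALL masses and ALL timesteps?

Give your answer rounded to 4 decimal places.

Answer: 3.5000

Derivation:
Step 0: x=[7.0000 9.0000 14.0000] v=[0.0000 0.0000 0.0000]
Step 1: x=[5.5000 12.0000 14.0000] v=[-3.0000 6.0000 0.0000]
Step 2: x=[4.7500 10.5000 17.0000] v=[-1.5000 -3.0000 6.0000]
Step 3: x=[4.3750 9.7500 18.5000] v=[-0.7500 -1.5000 3.0000]
Max displacement = 3.5000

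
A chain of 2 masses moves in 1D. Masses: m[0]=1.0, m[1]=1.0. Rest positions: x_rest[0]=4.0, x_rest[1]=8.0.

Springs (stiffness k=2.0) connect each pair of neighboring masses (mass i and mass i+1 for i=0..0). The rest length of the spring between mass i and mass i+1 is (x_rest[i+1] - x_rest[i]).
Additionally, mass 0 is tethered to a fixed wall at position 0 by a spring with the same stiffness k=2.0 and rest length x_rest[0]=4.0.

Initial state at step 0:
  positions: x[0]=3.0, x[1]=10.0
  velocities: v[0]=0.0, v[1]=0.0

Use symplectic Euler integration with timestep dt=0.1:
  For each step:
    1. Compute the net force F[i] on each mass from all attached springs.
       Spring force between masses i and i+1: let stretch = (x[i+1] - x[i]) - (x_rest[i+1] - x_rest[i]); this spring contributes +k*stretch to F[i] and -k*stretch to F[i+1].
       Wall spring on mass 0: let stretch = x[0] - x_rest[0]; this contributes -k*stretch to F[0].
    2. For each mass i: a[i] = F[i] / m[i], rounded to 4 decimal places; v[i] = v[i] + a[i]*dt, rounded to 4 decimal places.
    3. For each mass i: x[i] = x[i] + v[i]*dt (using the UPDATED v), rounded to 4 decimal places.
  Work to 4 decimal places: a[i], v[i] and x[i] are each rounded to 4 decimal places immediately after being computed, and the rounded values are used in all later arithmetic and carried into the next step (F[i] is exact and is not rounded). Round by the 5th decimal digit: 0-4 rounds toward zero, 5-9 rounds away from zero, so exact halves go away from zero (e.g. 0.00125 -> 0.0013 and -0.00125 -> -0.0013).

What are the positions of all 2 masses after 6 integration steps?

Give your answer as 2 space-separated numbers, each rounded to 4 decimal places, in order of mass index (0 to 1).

Step 0: x=[3.0000 10.0000] v=[0.0000 0.0000]
Step 1: x=[3.0800 9.9400] v=[0.8000 -0.6000]
Step 2: x=[3.2356 9.8228] v=[1.5560 -1.1720]
Step 3: x=[3.4582 9.6539] v=[2.2263 -1.6894]
Step 4: x=[3.7356 9.4411] v=[2.7738 -2.1285]
Step 5: x=[4.0524 9.1941] v=[3.1678 -2.4696]
Step 6: x=[4.3910 8.9243] v=[3.3857 -2.6979]

Answer: 4.3910 8.9243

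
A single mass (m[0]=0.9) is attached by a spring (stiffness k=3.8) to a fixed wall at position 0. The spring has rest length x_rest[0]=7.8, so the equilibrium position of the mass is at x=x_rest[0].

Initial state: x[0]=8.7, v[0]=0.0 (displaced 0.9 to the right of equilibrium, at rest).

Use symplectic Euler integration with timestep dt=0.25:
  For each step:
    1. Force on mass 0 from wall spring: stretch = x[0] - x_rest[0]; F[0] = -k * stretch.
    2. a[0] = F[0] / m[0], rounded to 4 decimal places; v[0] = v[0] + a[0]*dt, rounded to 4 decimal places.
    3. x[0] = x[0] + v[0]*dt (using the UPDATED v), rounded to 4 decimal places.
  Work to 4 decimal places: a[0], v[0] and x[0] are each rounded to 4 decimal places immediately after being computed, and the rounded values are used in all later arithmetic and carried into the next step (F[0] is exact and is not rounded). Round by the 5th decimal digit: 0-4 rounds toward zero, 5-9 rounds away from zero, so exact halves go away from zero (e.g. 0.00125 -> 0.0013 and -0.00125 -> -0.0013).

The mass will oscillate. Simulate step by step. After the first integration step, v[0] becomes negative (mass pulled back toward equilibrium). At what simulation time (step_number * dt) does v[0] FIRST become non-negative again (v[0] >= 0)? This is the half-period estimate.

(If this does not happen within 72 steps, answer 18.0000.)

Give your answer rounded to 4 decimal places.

Answer: 1.7500

Derivation:
Step 0: x=[8.7000] v=[0.0000]
Step 1: x=[8.4625] v=[-0.9500]
Step 2: x=[8.0502] v=[-1.6493]
Step 3: x=[7.5719] v=[-1.9134]
Step 4: x=[7.1538] v=[-1.6726]
Step 5: x=[6.9062] v=[-0.9905]
Step 6: x=[6.8944] v=[-0.0471]
Step 7: x=[7.1216] v=[0.9088]
First v>=0 after going negative at step 7, time=1.7500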